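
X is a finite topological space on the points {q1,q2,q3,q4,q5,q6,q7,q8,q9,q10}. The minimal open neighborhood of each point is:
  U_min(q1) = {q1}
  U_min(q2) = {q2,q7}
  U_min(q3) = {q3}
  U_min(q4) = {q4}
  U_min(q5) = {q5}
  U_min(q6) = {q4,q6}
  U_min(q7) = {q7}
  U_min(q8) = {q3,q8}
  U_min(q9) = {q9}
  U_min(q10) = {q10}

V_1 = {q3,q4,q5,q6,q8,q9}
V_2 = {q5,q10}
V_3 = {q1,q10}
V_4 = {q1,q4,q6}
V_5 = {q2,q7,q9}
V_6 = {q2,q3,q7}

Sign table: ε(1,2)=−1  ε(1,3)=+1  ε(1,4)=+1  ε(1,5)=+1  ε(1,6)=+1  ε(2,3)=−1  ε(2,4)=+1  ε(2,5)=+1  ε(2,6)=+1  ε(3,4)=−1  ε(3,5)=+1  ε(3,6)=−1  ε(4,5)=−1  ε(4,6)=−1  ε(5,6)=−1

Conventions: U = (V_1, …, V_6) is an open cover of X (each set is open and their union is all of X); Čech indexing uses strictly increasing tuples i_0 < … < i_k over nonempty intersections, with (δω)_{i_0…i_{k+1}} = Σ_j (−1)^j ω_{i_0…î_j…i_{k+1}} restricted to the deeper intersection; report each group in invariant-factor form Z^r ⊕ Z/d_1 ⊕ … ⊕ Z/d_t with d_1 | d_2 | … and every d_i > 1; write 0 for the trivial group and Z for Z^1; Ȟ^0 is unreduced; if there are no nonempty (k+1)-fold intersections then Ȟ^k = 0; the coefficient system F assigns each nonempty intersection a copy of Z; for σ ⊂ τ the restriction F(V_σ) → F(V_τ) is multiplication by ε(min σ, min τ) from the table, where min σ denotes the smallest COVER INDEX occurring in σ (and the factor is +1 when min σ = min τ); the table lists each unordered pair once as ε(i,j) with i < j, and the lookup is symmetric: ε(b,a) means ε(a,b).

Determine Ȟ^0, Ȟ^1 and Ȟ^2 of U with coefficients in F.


intersection data:
  V12={q5} V14={q4,q6} V15={q9} V16={q3} V23={q10} V34={q1} V56={q2,q7}
C dims 6,7; δ0: rk 6, SNF 1^5·2
Ȟ^0 = (6 − 6) − 0 = 0, so Ȟ^0 ≅ 0
Ȟ^1 = (7 − 0) − 6 = 1 plus torsion [2], so Ȟ^1 ≅ Z ⊕ Z/2
Ȟ^2 = (0 − 0) − 0 = 0, so Ȟ^2 ≅ 0

Ȟ^0 = 0; Ȟ^1 = Z ⊕ Z/2; Ȟ^2 = 0


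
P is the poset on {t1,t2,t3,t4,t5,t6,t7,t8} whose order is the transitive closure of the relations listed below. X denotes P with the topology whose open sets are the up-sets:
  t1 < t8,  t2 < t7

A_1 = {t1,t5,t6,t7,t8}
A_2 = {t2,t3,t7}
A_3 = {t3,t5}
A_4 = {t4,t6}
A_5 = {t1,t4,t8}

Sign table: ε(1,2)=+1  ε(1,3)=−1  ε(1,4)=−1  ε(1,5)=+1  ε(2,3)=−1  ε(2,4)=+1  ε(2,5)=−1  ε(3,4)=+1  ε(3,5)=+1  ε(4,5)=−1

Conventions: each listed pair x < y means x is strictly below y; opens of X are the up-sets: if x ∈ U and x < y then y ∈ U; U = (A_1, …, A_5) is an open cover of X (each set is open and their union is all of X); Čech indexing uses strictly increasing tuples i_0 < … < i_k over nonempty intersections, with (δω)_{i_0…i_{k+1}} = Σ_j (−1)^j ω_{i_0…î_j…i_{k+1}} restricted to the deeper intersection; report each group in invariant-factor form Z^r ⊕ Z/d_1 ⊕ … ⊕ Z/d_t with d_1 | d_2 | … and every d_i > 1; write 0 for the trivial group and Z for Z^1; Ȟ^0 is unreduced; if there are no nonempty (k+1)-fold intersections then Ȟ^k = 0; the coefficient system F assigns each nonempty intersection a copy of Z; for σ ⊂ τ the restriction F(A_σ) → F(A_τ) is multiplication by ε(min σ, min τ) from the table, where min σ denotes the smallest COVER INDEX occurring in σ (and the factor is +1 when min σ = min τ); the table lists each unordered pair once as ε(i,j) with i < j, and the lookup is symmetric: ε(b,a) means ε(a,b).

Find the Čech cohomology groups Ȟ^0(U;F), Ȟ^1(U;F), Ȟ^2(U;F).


Ȟ^0 ≅ Z; Ȟ^1 ≅ Z^2; Ȟ^2 ≅ 0

nerve of the cover:
  A12={t7} A13={t5} A14={t6} A15={t1,t8} A23={t3} A45={t4}
C dims 5,6; δ0: rk 4, SNF 1^4
Ȟ^0 = (5 − 4) − 0 = 1, so Ȟ^0 ≅ Z
Ȟ^1 = (6 − 0) − 4 = 2, so Ȟ^1 ≅ Z^2
Ȟ^2 = (0 − 0) − 0 = 0, so Ȟ^2 ≅ 0


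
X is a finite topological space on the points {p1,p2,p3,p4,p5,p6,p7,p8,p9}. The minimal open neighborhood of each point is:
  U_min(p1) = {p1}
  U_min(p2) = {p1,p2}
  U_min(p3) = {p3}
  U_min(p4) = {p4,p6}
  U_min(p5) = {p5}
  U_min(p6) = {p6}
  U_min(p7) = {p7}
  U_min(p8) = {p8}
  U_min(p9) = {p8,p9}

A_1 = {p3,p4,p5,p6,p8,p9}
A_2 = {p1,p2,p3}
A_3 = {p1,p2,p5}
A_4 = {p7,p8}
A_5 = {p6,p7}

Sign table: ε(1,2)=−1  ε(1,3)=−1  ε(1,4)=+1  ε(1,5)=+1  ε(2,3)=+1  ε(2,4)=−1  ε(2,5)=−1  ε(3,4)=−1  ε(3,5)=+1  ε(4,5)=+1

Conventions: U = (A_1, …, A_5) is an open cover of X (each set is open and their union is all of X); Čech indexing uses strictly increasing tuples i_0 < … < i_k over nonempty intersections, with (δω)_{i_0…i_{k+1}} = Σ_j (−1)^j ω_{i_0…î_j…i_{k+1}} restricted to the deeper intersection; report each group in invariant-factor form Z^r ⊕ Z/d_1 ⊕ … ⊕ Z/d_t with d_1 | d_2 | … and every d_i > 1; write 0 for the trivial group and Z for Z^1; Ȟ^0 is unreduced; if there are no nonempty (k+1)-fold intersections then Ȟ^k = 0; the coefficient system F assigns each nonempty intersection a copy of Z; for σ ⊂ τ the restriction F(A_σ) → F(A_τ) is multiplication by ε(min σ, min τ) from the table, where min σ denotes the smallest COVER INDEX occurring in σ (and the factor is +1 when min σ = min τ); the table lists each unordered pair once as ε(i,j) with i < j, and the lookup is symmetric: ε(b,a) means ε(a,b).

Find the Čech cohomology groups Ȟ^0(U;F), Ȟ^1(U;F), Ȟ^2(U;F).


cover nerve:
  A12={p3} A13={p5} A14={p8} A15={p6} A23={p1,p2} A45={p7}
C dims 5,6; δ0: rk 4, SNF 1^4
Ȟ^0: (5−4)−0=1 ⇒ Z
Ȟ^1: (6−0)−4=2 ⇒ Z^2
Ȟ^2: (0−0)−0=0 ⇒ 0

Ȟ^0(U;F) ≅ Z,  Ȟ^1(U;F) ≅ Z^2,  Ȟ^2(U;F) ≅ 0


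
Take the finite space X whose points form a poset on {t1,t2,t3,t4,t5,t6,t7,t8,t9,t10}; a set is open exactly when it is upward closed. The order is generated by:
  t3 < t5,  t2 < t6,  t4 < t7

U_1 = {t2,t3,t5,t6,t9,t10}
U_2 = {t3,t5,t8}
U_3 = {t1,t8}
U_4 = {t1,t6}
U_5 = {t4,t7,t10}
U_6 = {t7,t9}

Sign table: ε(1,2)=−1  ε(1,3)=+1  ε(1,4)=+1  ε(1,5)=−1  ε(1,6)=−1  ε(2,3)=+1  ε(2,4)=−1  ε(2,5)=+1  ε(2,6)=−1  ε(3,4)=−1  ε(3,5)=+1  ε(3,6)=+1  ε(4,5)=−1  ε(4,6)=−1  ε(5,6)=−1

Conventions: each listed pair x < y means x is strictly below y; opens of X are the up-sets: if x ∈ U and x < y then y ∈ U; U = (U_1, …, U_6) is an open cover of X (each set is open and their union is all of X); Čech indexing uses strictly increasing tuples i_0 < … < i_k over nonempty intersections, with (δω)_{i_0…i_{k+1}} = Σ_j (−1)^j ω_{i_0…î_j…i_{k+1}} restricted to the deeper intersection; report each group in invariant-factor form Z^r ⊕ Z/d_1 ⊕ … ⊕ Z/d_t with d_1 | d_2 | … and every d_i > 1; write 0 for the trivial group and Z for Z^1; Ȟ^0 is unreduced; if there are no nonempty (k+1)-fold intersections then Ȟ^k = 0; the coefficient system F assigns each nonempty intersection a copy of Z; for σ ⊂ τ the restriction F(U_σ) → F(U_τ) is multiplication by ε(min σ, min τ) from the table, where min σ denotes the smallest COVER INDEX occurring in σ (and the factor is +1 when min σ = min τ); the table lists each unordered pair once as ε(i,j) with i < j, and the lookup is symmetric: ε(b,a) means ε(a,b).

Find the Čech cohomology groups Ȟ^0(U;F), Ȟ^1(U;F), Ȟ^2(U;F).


Ȟ^0(U;F) ≅ 0, Ȟ^1(U;F) ≅ Z ⊕ Z/2 and Ȟ^2(U;F) ≅ 0

nerve of the cover:
  U12={t3,t5} U14={t6} U15={t10} U16={t9} U23={t8} U34={t1} U56={t7}
C dims 6,7; δ0: rk 6, SNF 1^5·2
Ȟ^0 = (6 − 6) − 0 = 0, so Ȟ^0 ≅ 0
Ȟ^1 = (7 − 0) − 6 = 1 plus torsion [2], so Ȟ^1 ≅ Z ⊕ Z/2
Ȟ^2 = (0 − 0) − 0 = 0, so Ȟ^2 ≅ 0


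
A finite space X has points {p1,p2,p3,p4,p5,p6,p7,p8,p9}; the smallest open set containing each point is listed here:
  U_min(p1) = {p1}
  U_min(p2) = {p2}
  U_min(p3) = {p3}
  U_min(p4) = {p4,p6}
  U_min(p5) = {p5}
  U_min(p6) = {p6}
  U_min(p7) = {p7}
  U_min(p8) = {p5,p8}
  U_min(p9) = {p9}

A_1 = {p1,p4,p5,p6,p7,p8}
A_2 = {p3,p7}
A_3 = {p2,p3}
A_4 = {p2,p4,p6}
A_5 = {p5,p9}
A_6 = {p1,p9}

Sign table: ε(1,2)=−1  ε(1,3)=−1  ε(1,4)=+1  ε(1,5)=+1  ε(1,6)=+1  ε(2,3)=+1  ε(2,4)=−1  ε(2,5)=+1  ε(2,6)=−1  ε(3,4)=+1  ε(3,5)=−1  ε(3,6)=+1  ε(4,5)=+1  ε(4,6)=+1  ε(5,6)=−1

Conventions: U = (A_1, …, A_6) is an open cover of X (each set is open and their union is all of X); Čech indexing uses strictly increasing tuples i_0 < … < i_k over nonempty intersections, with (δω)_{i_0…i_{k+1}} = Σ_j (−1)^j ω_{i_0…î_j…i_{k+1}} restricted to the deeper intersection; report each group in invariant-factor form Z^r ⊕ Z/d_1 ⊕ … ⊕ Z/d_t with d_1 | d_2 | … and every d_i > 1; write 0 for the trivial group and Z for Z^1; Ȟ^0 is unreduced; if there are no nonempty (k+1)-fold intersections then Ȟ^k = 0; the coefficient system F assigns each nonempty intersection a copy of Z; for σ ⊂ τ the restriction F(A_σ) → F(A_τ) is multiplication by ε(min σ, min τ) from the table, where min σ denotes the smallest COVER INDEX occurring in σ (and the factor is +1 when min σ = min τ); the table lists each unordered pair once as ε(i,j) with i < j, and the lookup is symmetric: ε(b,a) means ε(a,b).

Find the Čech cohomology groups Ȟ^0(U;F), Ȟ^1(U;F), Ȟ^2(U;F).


Ȟ^0 ≅ 0, Ȟ^1 ≅ Z ⊕ Z/2, Ȟ^2 ≅ 0

nonempty overlaps:
  A12={p7} A14={p4,p6} A15={p5} A16={p1} A23={p3} A34={p2} A56={p9}
C dims 6,7; δ0: rk 6, SNF 1^5·2
degree 0: 6−6−0 = 0 → Ȟ^0 ≅ 0
degree 1: 7−0−6 = 1 plus torsion [2] → Ȟ^1 ≅ Z ⊕ Z/2
degree 2: 0−0−0 = 0 → Ȟ^2 ≅ 0


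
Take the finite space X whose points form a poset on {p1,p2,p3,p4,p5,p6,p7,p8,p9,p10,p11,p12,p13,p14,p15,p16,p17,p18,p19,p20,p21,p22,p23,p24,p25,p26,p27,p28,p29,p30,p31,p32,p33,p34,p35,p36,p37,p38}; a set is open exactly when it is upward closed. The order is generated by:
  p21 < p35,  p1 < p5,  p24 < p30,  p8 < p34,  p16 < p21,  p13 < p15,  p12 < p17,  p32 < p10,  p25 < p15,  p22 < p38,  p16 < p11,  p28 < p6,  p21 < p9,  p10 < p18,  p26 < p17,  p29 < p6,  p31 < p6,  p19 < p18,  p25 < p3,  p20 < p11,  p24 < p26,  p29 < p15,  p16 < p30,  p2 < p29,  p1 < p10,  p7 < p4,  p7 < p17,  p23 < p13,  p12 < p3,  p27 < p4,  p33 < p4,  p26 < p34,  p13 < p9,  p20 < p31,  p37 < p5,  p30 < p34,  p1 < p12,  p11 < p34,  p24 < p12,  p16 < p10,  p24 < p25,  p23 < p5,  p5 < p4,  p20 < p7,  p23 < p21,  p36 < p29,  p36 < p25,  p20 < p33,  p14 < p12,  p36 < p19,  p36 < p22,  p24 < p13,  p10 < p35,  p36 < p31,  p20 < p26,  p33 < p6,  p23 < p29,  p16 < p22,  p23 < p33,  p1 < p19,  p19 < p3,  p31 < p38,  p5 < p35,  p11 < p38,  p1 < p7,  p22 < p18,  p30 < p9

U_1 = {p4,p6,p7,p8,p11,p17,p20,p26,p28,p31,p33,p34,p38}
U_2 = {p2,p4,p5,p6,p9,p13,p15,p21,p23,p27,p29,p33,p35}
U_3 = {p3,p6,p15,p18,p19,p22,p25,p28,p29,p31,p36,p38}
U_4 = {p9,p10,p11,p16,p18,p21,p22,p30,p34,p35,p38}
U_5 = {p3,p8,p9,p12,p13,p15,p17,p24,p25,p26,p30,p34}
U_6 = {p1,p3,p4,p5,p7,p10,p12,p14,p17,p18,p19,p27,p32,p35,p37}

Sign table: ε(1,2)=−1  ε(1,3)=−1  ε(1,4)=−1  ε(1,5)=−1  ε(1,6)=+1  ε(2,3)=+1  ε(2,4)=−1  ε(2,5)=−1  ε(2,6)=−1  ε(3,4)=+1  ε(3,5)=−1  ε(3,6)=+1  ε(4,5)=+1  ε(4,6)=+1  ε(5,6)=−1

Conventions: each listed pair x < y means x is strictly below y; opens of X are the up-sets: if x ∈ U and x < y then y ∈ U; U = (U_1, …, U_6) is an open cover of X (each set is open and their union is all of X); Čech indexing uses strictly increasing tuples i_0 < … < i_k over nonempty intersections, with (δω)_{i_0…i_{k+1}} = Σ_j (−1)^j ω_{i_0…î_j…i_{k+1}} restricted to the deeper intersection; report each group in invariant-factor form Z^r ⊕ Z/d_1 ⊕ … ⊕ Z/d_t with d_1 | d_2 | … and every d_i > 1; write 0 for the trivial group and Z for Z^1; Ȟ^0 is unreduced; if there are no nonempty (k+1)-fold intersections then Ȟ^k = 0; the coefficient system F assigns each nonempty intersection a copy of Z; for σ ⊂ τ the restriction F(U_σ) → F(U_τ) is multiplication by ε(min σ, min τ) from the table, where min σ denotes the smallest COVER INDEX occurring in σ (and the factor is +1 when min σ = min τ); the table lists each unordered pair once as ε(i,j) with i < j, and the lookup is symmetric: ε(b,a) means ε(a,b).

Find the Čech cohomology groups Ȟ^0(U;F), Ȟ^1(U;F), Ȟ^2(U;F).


Ȟ^0 ≅ 0,  Ȟ^1 ≅ Z/2,  Ȟ^2 ≅ Z

nonempty overlaps:
  U12={p4,p6,p33} U13={p6,p28,p31,p38} U14={p11,p34,p38} U15={p8,p17,p26,p34} U16={p4,p7,p17} U23={p6,p15,p29} U24={p9,p21,p35} U25={p9,p13,p15} U26={p4,p5,p27,p35} U34={p18,p22,p38} U35={p3,p15,p25} U36={p3,p18,p19} U45={p9,p30,p34} U46={p10,p18,p35} U56={p3,p12,p17}
  U123={p6} U126={p4} U134={p38} U145={p34} U156={p17} U235={p15} U245={p9} U246={p35} U346={p18} U356={p3}
C dims 6,15,10; δ0: rk 6, SNF 1^5·2; δ1: rk 9, SNF 1^9
degree 0: 6−6−0 = 0 → Ȟ^0 ≅ 0
degree 1: 15−9−6 = 0 plus torsion [2] → Ȟ^1 ≅ Z/2
degree 2: 10−0−9 = 1 → Ȟ^2 ≅ Z


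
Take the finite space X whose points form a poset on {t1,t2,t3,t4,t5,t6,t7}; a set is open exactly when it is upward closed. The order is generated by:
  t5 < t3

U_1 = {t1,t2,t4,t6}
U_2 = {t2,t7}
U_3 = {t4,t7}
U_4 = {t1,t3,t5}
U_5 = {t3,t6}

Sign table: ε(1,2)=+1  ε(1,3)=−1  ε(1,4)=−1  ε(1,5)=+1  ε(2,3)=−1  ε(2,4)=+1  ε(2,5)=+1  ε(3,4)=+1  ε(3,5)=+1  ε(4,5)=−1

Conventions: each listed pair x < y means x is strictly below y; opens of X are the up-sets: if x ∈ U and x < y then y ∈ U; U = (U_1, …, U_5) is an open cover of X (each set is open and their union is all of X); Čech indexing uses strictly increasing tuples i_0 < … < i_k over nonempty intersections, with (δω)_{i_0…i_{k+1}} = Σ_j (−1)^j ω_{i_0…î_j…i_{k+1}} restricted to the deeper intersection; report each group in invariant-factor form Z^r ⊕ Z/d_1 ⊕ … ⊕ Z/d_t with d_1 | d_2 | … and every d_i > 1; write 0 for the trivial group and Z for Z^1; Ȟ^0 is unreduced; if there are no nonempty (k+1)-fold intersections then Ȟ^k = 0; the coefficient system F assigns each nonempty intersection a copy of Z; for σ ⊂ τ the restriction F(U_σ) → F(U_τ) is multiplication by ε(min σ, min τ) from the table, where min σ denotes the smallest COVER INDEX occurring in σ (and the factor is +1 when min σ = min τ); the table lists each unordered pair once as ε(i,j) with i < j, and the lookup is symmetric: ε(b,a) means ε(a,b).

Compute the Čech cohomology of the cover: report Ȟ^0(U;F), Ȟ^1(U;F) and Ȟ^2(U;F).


Ȟ^0(U;F) ≅ Z,  Ȟ^1(U;F) ≅ Z^2,  Ȟ^2(U;F) ≅ 0

intersection data:
  U12={t2} U13={t4} U14={t1} U15={t6} U23={t7} U45={t3}
C dims 5,6; δ0: rk 4, SNF 1^4
Ȟ^0 = (5 − 4) − 0 = 1, so Ȟ^0 ≅ Z
Ȟ^1 = (6 − 0) − 4 = 2, so Ȟ^1 ≅ Z^2
Ȟ^2 = (0 − 0) − 0 = 0, so Ȟ^2 ≅ 0


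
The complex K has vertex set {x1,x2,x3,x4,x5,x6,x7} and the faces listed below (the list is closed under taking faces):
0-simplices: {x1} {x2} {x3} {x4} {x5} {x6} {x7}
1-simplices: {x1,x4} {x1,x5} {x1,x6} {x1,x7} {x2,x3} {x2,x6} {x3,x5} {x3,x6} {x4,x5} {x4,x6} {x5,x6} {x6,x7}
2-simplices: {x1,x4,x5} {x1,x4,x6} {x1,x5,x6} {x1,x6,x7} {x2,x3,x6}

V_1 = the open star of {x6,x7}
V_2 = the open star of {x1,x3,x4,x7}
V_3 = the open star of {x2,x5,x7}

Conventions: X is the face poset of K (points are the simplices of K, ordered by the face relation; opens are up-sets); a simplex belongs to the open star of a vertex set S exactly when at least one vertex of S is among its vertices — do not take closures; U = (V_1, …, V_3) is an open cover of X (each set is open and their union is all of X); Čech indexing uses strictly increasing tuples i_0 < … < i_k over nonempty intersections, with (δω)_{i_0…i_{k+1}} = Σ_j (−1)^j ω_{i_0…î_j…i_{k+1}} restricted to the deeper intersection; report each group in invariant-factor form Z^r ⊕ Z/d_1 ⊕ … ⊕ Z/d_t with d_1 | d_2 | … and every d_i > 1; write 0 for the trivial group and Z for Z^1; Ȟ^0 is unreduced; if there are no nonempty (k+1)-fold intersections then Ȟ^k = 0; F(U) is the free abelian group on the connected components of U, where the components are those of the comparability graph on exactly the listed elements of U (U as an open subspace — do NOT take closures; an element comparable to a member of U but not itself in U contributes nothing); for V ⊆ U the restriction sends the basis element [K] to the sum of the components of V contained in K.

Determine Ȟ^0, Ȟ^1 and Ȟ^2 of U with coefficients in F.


Ȟ^0 = Z,  Ȟ^1 = Z,  Ȟ^2 = 0

nonempty intersections:
  V1={{x6},{x7},{x1,x6},{x1,x7},{x2,x6},{x3,x6},{x4,x6},{x5,x6},{x6,x7},{x1,x4,x6},{x1,x5,x6},{x1,x6,x7},{x2,x3,x6}} V2={{x1},{x3},{x4},{x7},{x1,x4},{x1,x5},{x1,x6},{x1,x7},{x2,x3},{x3,x5},{x3,x6},{x4,x5},{x4,x6},{x6,x7},{x1,x4,x5},{x1,x4,x6},{x1,x5,x6},{x1,x6,x7},{x2,x3,x6}} V3={{x2},{x5},{x7},{x1,x5},{x1,x7},{x2,x3},{x2,x6},{x3,x5},{x4,x5},{x5,x6},{x6,x7},{x1,x4,x5},{x1,x5,x6},{x1,x6,x7},{x2,x3,x6}}
  V12={{x7},{x1,x6},{x1,x7},{x3,x6},{x4,x6},{x6,x7},{x1,x4,x6},{x1,x5,x6},{x1,x6,x7},{x2,x3,x6}} V13={{x7},{x1,x7},{x2,x6},{x5,x6},{x6,x7},{x1,x5,x6},{x1,x6,x7},{x2,x3,x6}} V23={{x7},{x1,x5},{x1,x7},{x2,x3},{x3,x5},{x4,x5},{x6,x7},{x1,x4,x5},{x1,x5,x6},{x1,x6,x7},{x2,x3,x6}}
  V123={{x7},{x1,x7},{x6,x7},{x1,x5,x6},{x1,x6,x7},{x2,x3,x6}}
components per intersection:
  V1: {{x6},{x7},{x1,x6},{x1,x7},{x2,x6},{x3,x6},{x4,x6},{x5,x6},{x6,x7},{x1,x4,x6},{x1,x5,x6},{x1,x6,x7},{x2,x3,x6}}
  V2: {{x1},{x4},{x7},{x1,x4},{x1,x5},{x1,x6},{x1,x7},{x4,x5},{x4,x6},{x6,x7},{x1,x4,x5},{x1,x4,x6},{x1,x5,x6},{x1,x6,x7}} {{x3},{x2,x3},{x3,x5},{x3,x6},{x2,x3,x6}}
  V3: {{x2},{x2,x3},{x2,x6},{x2,x3,x6}} {{x5},{x1,x5},{x3,x5},{x4,x5},{x5,x6},{x1,x4,x5},{x1,x5,x6}} {{x7},{x1,x7},{x6,x7},{x1,x6,x7}}
  V12: {{x7},{x1,x6},{x1,x7},{x4,x6},{x6,x7},{x1,x4,x6},{x1,x5,x6},{x1,x6,x7}} {{x3,x6},{x2,x3,x6}}
  V13: {{x7},{x1,x7},{x6,x7},{x1,x6,x7}} {{x2,x6},{x2,x3,x6}} {{x5,x6},{x1,x5,x6}}
  V23: {{x7},{x1,x7},{x6,x7},{x1,x6,x7}} {{x1,x5},{x4,x5},{x1,x4,x5},{x1,x5,x6}} {{x2,x3},{x2,x3,x6}} {{x3,x5}}
  V123: {{x7},{x1,x7},{x6,x7},{x1,x6,x7}} {{x1,x5,x6}} {{x2,x3,x6}}
C dims 6,9,3; δ0: rk 5, SNF 1^5; δ1: rk 3, SNF 1^3
Ȟ^0: (6−5)−0=1 ⇒ Z
Ȟ^1: (9−3)−5=1 ⇒ Z
Ȟ^2: (3−0)−3=0 ⇒ 0


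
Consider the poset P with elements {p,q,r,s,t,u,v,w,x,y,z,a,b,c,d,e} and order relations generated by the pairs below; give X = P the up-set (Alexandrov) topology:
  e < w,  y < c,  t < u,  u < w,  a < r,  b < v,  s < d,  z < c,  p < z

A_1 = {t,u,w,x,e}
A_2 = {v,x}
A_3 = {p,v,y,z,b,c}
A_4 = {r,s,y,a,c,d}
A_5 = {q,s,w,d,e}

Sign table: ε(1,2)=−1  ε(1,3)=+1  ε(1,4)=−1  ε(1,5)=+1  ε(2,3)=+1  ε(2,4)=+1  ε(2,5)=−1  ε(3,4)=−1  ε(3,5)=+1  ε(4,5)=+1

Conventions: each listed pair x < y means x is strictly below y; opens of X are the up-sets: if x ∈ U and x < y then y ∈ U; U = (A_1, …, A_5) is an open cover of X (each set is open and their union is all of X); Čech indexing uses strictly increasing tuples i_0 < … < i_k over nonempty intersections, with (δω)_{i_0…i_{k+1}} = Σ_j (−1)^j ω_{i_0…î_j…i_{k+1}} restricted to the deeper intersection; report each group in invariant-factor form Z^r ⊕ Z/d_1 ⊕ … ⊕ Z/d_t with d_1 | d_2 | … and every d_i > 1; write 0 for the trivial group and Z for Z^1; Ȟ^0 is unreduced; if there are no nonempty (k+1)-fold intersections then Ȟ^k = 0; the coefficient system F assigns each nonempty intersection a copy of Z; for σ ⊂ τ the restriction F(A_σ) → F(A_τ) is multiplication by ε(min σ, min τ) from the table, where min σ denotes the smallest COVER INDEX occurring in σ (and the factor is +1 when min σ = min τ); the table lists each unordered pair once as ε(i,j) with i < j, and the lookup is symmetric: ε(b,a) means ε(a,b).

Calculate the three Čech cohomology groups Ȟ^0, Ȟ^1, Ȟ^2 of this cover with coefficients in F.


Ȟ^0 ≅ Z; Ȟ^1 ≅ Z; Ȟ^2 ≅ 0

nonempty overlaps:
  A12={x} A15={w,e} A23={v} A34={y,c} A45={s,d}
C dims 5,5; δ0: rk 4, SNF 1^4
degree 0: 5−4−0 = 1 → Ȟ^0 ≅ Z
degree 1: 5−0−4 = 1 → Ȟ^1 ≅ Z
degree 2: 0−0−0 = 0 → Ȟ^2 ≅ 0


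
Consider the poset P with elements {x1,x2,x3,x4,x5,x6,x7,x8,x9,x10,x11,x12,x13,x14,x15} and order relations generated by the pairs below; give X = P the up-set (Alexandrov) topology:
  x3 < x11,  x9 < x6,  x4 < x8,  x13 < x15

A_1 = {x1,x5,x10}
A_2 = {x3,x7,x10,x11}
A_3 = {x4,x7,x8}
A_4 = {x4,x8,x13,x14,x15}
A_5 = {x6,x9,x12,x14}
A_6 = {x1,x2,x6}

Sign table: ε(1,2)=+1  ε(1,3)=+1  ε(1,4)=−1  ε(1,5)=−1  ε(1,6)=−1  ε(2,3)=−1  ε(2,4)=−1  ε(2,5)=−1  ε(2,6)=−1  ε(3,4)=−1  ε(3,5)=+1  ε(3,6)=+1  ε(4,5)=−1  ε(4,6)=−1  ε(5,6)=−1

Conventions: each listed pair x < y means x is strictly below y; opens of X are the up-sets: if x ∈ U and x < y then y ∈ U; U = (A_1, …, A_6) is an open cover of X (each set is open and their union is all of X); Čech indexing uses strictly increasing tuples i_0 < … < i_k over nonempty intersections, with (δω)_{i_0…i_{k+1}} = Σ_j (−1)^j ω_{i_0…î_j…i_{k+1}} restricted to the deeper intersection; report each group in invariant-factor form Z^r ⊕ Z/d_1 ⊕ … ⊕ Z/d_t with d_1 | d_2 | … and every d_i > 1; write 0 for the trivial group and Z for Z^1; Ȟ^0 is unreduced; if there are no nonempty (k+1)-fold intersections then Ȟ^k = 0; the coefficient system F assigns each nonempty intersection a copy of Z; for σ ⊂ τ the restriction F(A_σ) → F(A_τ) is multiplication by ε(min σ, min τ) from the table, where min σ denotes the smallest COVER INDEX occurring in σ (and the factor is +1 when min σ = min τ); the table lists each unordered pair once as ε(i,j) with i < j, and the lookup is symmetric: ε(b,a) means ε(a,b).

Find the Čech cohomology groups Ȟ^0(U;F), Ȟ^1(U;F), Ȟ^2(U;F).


nerve simplices:
  A12={x10} A16={x1} A23={x7} A34={x4,x8} A45={x14} A56={x6}
C dims 6,6; δ0: rk 6, SNF 1^5·2
degree 0: 6−6−0 = 0 → Ȟ^0 ≅ 0
degree 1: 6−0−6 = 0 plus torsion [2] → Ȟ^1 ≅ Z/2
degree 2: 0−0−0 = 0 → Ȟ^2 ≅ 0

Ȟ^0 = 0,  Ȟ^1 = Z/2,  Ȟ^2 = 0


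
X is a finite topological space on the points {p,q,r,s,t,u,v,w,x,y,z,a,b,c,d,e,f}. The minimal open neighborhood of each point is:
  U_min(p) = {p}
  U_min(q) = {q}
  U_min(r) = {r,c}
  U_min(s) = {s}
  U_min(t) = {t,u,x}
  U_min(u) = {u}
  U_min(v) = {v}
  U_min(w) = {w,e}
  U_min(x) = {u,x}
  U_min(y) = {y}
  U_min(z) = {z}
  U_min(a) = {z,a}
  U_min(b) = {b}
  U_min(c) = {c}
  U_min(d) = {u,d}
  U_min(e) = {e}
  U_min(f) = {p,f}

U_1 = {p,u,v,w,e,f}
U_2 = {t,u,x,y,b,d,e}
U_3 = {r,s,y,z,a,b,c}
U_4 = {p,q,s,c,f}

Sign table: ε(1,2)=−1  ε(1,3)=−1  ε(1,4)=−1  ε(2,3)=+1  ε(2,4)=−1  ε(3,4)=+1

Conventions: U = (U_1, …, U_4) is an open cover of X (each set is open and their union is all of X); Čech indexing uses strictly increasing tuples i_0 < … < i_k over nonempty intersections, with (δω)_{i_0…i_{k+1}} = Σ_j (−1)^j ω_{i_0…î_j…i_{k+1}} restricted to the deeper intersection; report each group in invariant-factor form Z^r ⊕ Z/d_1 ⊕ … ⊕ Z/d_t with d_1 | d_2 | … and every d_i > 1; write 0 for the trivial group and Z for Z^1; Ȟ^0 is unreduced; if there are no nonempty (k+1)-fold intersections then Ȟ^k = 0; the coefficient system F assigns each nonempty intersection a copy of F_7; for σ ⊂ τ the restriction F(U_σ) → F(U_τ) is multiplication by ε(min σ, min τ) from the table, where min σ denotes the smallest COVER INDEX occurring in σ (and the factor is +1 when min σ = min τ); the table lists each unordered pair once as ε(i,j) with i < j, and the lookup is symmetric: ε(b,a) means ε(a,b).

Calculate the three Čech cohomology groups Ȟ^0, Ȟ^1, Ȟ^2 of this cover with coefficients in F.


nerve simplices:
  U12={u,e} U14={p,f} U23={y,b} U34={s,c}
C dims 4,4; δ0: rk_F7 3
degree 0: 4−3−0 = 1 → Ȟ^0 ≅ Z/7
degree 1: 4−0−3 = 1 → Ȟ^1 ≅ Z/7
degree 2: 0−0−0 = 0 → Ȟ^2 ≅ 0

Ȟ^0 ≅ Z/7, Ȟ^1 ≅ Z/7, Ȟ^2 ≅ 0


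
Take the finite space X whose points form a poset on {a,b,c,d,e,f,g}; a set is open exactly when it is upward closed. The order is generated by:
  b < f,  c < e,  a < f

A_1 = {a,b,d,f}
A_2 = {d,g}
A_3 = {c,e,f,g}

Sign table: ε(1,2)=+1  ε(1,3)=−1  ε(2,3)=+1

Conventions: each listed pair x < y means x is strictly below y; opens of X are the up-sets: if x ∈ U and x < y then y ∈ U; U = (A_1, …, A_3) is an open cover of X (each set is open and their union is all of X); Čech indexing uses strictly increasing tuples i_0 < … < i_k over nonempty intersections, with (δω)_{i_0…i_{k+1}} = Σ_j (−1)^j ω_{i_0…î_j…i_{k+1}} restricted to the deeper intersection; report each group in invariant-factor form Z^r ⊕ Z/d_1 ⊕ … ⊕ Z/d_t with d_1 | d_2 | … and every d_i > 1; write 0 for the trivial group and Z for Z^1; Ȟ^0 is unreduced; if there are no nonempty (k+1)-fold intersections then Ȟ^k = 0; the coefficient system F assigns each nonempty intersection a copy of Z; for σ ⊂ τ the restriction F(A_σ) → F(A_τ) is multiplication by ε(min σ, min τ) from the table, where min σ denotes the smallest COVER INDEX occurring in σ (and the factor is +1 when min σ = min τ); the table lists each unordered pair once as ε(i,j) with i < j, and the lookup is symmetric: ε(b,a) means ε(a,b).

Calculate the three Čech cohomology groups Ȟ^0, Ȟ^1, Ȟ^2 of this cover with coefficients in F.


Ȟ^0 ≅ 0, Ȟ^1 ≅ Z/2 and Ȟ^2 ≅ 0

nerve of the cover:
  A12={d} A13={f} A23={g}
C dims 3,3; δ0: rk 3, SNF 1^2·2
Ȟ^0 = (3 − 3) − 0 = 0, so Ȟ^0 ≅ 0
Ȟ^1 = (3 − 0) − 3 = 0 plus torsion [2], so Ȟ^1 ≅ Z/2
Ȟ^2 = (0 − 0) − 0 = 0, so Ȟ^2 ≅ 0


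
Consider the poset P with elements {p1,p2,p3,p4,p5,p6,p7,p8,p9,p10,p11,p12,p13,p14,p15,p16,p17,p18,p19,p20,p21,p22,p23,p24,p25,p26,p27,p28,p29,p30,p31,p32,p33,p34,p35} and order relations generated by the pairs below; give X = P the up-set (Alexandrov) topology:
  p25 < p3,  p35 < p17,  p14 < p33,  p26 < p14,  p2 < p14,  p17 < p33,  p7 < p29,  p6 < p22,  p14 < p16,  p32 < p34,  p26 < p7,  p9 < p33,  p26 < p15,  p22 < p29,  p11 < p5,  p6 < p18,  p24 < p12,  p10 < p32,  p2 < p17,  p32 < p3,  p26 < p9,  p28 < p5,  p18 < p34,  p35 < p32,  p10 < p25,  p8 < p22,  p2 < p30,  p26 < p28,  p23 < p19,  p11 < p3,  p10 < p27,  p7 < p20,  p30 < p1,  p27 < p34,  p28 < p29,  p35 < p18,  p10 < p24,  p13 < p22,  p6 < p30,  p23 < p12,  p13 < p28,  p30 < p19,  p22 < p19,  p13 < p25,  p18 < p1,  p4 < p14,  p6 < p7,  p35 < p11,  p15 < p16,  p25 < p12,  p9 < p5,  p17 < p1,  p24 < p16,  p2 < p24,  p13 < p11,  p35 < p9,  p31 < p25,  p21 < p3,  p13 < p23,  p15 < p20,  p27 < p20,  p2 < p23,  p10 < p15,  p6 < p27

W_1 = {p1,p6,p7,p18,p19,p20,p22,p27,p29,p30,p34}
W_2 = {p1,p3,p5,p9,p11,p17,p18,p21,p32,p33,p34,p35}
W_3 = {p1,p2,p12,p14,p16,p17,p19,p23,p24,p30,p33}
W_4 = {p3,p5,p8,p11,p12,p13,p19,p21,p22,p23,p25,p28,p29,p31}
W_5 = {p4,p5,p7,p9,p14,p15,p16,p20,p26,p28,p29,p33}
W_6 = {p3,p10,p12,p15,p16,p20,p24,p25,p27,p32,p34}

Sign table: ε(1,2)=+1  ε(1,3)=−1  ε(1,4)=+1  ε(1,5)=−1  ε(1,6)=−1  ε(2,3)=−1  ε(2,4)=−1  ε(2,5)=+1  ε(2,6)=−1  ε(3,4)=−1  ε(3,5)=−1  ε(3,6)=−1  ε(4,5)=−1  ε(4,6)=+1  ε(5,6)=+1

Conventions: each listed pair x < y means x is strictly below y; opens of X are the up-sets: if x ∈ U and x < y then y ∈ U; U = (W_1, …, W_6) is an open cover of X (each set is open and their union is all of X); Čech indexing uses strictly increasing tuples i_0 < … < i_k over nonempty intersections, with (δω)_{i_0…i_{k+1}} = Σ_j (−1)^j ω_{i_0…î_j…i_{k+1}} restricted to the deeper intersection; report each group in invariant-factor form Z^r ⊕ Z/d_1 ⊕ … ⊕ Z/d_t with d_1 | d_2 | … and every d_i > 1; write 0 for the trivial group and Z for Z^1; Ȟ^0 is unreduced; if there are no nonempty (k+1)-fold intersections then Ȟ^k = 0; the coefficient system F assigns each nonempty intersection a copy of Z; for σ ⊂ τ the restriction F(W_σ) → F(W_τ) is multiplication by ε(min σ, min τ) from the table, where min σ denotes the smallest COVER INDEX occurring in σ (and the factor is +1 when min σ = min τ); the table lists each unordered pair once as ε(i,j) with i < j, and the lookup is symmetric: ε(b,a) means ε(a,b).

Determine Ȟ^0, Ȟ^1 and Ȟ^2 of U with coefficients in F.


intersection data:
  W12={p1,p18,p34} W13={p1,p19,p30} W14={p19,p22,p29} W15={p7,p20,p29} W16={p20,p27,p34} W23={p1,p17,p33} W24={p3,p5,p11,p21} W25={p5,p9,p33} W26={p3,p32,p34} W34={p12,p19,p23} W35={p14,p16,p33} W36={p12,p16,p24} W45={p5,p28,p29} W46={p3,p12,p25} W56={p15,p16,p20}
  W123={p1} W126={p34} W134={p19} W145={p29} W156={p20} W235={p33} W245={p5} W246={p3} W346={p12} W356={p16}
C dims 6,15,10; δ0: rk 6, SNF 1^5·2; δ1: rk 9, SNF 1^9
Ȟ^0 = (6 − 6) − 0 = 0, so Ȟ^0 ≅ 0
Ȟ^1 = (15 − 9) − 6 = 0 plus torsion [2], so Ȟ^1 ≅ Z/2
Ȟ^2 = (10 − 0) − 9 = 1, so Ȟ^2 ≅ Z

Ȟ^0(U;F) ≅ 0; Ȟ^1(U;F) ≅ Z/2; Ȟ^2(U;F) ≅ Z


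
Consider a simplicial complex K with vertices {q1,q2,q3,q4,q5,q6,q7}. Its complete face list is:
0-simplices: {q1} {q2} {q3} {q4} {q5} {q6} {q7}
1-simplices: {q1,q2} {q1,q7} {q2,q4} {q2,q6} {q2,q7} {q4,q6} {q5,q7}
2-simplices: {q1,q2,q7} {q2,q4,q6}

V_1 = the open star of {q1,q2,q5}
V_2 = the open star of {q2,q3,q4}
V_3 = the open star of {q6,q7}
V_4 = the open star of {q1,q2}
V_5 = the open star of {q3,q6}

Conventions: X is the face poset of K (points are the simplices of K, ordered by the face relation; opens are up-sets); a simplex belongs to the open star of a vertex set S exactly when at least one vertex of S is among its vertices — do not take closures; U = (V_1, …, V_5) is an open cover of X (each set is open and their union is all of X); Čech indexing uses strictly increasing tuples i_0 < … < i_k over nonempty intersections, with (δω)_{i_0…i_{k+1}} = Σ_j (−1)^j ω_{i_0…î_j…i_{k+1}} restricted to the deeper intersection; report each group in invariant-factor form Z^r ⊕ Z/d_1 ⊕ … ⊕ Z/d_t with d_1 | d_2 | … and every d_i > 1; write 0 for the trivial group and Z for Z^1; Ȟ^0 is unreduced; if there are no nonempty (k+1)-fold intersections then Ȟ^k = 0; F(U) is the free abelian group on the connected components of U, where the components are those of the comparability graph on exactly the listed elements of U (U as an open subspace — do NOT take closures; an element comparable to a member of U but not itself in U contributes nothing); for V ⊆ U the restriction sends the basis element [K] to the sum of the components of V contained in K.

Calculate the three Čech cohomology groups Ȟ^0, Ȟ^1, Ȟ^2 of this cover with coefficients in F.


Ȟ^0(U;F) ≅ Z^2, Ȟ^1(U;F) ≅ 0 and Ȟ^2(U;F) ≅ 0

nerve of the cover:
  V1={{q1},{q2},{q5},{q1,q2},{q1,q7},{q2,q4},{q2,q6},{q2,q7},{q5,q7},{q1,q2,q7},{q2,q4,q6}} V2={{q2},{q3},{q4},{q1,q2},{q2,q4},{q2,q6},{q2,q7},{q4,q6},{q1,q2,q7},{q2,q4,q6}} V3={{q6},{q7},{q1,q7},{q2,q6},{q2,q7},{q4,q6},{q5,q7},{q1,q2,q7},{q2,q4,q6}} V4={{q1},{q2},{q1,q2},{q1,q7},{q2,q4},{q2,q6},{q2,q7},{q1,q2,q7},{q2,q4,q6}} V5={{q3},{q6},{q2,q6},{q4,q6},{q2,q4,q6}}
  V12={{q2},{q1,q2},{q2,q4},{q2,q6},{q2,q7},{q1,q2,q7},{q2,q4,q6}} V13={{q1,q7},{q2,q6},{q2,q7},{q5,q7},{q1,q2,q7},{q2,q4,q6}} V14={{q1},{q2},{q1,q2},{q1,q7},{q2,q4},{q2,q6},{q2,q7},{q1,q2,q7},{q2,q4,q6}} V15={{q2,q6},{q2,q4,q6}} V23={{q2,q6},{q2,q7},{q4,q6},{q1,q2,q7},{q2,q4,q6}} V24={{q2},{q1,q2},{q2,q4},{q2,q6},{q2,q7},{q1,q2,q7},{q2,q4,q6}} V25={{q3},{q2,q6},{q4,q6},{q2,q4,q6}} V34={{q1,q7},{q2,q6},{q2,q7},{q1,q2,q7},{q2,q4,q6}} V35={{q6},{q2,q6},{q4,q6},{q2,q4,q6}} V45={{q2,q6},{q2,q4,q6}}
  V123={{q2,q6},{q2,q7},{q1,q2,q7},{q2,q4,q6}} V124={{q2},{q1,q2},{q2,q4},{q2,q6},{q2,q7},{q1,q2,q7},{q2,q4,q6}} V125={{q2,q6},{q2,q4,q6}} V134={{q1,q7},{q2,q6},{q2,q7},{q1,q2,q7},{q2,q4,q6}} V135={{q2,q6},{q2,q4,q6}} V145={{q2,q6},{q2,q4,q6}} V234={{q2,q6},{q2,q7},{q1,q2,q7},{q2,q4,q6}} V235={{q2,q6},{q4,q6},{q2,q4,q6}} V245={{q2,q6},{q2,q4,q6}} V345={{q2,q6},{q2,q4,q6}}
  V1234={{q2,q6},{q2,q7},{q1,q2,q7},{q2,q4,q6}} V1235={{q2,q6},{q2,q4,q6}} V1245={{q2,q6},{q2,q4,q6}} V1345={{q2,q6},{q2,q4,q6}} V2345={{q2,q6},{q2,q4,q6}}
  V12345={{q2,q6},{q2,q4,q6}}
components per intersection:
  V1: {{q1},{q2},{q1,q2},{q1,q7},{q2,q4},{q2,q6},{q2,q7},{q1,q2,q7},{q2,q4,q6}} {{q5},{q5,q7}}
  V2: {{q2},{q4},{q1,q2},{q2,q4},{q2,q6},{q2,q7},{q4,q6},{q1,q2,q7},{q2,q4,q6}} {{q3}}
  V3: {{q6},{q2,q6},{q4,q6},{q2,q4,q6}} {{q7},{q1,q7},{q2,q7},{q5,q7},{q1,q2,q7}}
  V4: {{q1},{q2},{q1,q2},{q1,q7},{q2,q4},{q2,q6},{q2,q7},{q1,q2,q7},{q2,q4,q6}}
  V5: {{q3}} {{q6},{q2,q6},{q4,q6},{q2,q4,q6}}
  V12: {{q2},{q1,q2},{q2,q4},{q2,q6},{q2,q7},{q1,q2,q7},{q2,q4,q6}}
  V13: {{q1,q7},{q2,q7},{q1,q2,q7}} {{q2,q6},{q2,q4,q6}} {{q5,q7}}
  V14: {{q1},{q2},{q1,q2},{q1,q7},{q2,q4},{q2,q6},{q2,q7},{q1,q2,q7},{q2,q4,q6}}
  V15: {{q2,q6},{q2,q4,q6}}
  V23: {{q2,q6},{q4,q6},{q2,q4,q6}} {{q2,q7},{q1,q2,q7}}
  V24: {{q2},{q1,q2},{q2,q4},{q2,q6},{q2,q7},{q1,q2,q7},{q2,q4,q6}}
  V25: {{q3}} {{q2,q6},{q4,q6},{q2,q4,q6}}
  V34: {{q1,q7},{q2,q7},{q1,q2,q7}} {{q2,q6},{q2,q4,q6}}
  V35: {{q6},{q2,q6},{q4,q6},{q2,q4,q6}}
  V45: {{q2,q6},{q2,q4,q6}}
  V123: {{q2,q6},{q2,q4,q6}} {{q2,q7},{q1,q2,q7}}
  V124: {{q2},{q1,q2},{q2,q4},{q2,q6},{q2,q7},{q1,q2,q7},{q2,q4,q6}}
  V125: {{q2,q6},{q2,q4,q6}}
  V134: {{q1,q7},{q2,q7},{q1,q2,q7}} {{q2,q6},{q2,q4,q6}}
  V135: {{q2,q6},{q2,q4,q6}}
  V145: {{q2,q6},{q2,q4,q6}}
  V234: {{q2,q6},{q2,q4,q6}} {{q2,q7},{q1,q2,q7}}
  V235: {{q2,q6},{q4,q6},{q2,q4,q6}}
  V245: {{q2,q6},{q2,q4,q6}}
  V345: {{q2,q6},{q2,q4,q6}}
  V1234: {{q2,q6},{q2,q4,q6}} {{q2,q7},{q1,q2,q7}}
  V1235: {{q2,q6},{q2,q4,q6}}
  V1245: {{q2,q6},{q2,q4,q6}}
  V1345: {{q2,q6},{q2,q4,q6}}
  V2345: {{q2,q6},{q2,q4,q6}}
  V12345: {{q2,q6},{q2,q4,q6}}
C dims 9,15,13,6; δ0: rk 7, SNF 1^7; δ1: rk 8, SNF 1^8; δ2: rk 5, SNF 1^5
Ȟ^0 = (9 − 7) − 0 = 2, so Ȟ^0 ≅ Z^2
Ȟ^1 = (15 − 8) − 7 = 0, so Ȟ^1 ≅ 0
Ȟ^2 = (13 − 5) − 8 = 0, so Ȟ^2 ≅ 0


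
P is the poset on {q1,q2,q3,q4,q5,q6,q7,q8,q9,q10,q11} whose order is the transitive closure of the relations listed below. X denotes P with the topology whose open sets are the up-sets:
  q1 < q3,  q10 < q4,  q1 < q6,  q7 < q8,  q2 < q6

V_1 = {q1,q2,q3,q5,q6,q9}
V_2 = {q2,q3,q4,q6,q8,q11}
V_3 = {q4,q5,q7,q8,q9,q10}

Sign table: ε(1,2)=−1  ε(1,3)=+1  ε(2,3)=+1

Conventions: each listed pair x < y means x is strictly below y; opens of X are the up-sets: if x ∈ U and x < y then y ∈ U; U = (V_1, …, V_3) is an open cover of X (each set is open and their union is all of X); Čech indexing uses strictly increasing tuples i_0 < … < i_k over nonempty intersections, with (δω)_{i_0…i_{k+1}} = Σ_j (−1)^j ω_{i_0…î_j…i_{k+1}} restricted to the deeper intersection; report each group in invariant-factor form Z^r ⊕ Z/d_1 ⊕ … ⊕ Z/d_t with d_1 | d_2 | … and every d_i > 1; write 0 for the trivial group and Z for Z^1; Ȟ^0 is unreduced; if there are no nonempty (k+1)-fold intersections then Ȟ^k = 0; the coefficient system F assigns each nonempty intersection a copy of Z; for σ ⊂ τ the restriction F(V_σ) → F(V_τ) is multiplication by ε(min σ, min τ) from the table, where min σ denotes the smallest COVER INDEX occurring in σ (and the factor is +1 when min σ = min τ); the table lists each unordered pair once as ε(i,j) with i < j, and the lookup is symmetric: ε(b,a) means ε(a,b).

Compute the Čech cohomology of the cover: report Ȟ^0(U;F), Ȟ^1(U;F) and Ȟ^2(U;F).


nonempty overlaps:
  V12={q2,q3,q6} V13={q5,q9} V23={q4,q8}
C dims 3,3; δ0: rk 3, SNF 1^2·2
degree 0: 3−3−0 = 0 → Ȟ^0 ≅ 0
degree 1: 3−0−3 = 0 plus torsion [2] → Ȟ^1 ≅ Z/2
degree 2: 0−0−0 = 0 → Ȟ^2 ≅ 0

Ȟ^0(U;F) ≅ 0,  Ȟ^1(U;F) ≅ Z/2,  Ȟ^2(U;F) ≅ 0


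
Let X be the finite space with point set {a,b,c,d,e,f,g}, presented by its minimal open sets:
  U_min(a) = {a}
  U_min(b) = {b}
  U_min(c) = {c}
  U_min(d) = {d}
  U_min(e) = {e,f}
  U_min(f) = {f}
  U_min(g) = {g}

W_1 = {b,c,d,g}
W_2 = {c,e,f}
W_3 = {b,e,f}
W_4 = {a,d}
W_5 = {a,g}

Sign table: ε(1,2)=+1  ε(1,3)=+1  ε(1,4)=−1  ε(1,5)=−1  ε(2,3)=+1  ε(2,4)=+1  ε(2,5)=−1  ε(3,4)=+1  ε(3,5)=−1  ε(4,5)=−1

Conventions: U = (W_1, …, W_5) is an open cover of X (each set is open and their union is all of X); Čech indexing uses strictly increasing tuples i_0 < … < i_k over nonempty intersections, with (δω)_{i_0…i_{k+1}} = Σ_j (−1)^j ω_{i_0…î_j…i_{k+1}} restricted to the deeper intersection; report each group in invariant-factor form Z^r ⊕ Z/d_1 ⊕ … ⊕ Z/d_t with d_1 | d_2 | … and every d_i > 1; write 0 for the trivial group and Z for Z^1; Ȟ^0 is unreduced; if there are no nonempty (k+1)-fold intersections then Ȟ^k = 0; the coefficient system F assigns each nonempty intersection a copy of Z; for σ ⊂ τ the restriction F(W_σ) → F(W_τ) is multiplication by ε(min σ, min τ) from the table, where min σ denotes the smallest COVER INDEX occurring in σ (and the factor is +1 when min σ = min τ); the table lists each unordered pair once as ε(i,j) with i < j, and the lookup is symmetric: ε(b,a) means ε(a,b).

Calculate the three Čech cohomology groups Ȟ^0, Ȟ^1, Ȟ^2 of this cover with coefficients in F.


Ȟ^0(U;F) ≅ 0, Ȟ^1(U;F) ≅ Z ⊕ Z/2 and Ȟ^2(U;F) ≅ 0

cover nerve:
  W12={c} W13={b} W14={d} W15={g} W23={e,f} W45={a}
C dims 5,6; δ0: rk 5, SNF 1^4·2
Ȟ^0: (5−5)−0=0 ⇒ 0
Ȟ^1: (6−0)−5=1 plus torsion [2] ⇒ Z ⊕ Z/2
Ȟ^2: (0−0)−0=0 ⇒ 0


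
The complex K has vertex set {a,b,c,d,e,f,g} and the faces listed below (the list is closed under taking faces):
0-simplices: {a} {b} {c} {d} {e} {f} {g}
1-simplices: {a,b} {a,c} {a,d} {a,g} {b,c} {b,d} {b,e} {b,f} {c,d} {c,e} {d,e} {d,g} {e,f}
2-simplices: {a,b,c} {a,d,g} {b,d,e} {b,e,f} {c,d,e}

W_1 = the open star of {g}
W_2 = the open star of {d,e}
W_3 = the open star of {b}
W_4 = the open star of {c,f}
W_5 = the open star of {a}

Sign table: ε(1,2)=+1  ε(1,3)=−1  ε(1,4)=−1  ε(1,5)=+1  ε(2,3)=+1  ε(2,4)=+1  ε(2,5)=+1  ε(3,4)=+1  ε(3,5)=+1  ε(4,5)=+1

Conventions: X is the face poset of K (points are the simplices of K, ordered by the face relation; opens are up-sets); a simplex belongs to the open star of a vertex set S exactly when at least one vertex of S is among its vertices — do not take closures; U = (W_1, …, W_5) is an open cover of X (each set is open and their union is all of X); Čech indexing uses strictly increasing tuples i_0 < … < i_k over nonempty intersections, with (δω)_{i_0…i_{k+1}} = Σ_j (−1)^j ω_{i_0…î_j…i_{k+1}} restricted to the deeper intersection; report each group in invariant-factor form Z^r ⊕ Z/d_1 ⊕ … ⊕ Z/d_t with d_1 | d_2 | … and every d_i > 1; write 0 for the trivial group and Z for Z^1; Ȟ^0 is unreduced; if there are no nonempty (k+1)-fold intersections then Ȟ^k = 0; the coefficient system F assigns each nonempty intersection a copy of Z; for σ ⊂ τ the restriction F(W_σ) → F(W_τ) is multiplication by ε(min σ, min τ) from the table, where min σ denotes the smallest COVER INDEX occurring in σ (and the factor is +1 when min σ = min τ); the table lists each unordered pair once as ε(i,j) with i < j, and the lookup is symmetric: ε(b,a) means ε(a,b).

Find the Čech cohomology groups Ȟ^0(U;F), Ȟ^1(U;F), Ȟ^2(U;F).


nerve of the cover:
  W1={{g},{a,g},{d,g},{a,d,g}} W2={{d},{e},{a,d},{b,d},{b,e},{c,d},{c,e},{d,e},{d,g},{e,f},{a,d,g},{b,d,e},{b,e,f},{c,d,e}} W3={{b},{a,b},{b,c},{b,d},{b,e},{b,f},{a,b,c},{b,d,e},{b,e,f}} W4={{c},{f},{a,c},{b,c},{b,f},{c,d},{c,e},{e,f},{a,b,c},{b,e,f},{c,d,e}} W5={{a},{a,b},{a,c},{a,d},{a,g},{a,b,c},{a,d,g}}
  W12={{d,g},{a,d,g}} W15={{a,g},{a,d,g}} W23={{b,d},{b,e},{b,d,e},{b,e,f}} W24={{c,d},{c,e},{e,f},{b,e,f},{c,d,e}} W25={{a,d},{a,d,g}} W34={{b,c},{b,f},{a,b,c},{b,e,f}} W35={{a,b},{a,b,c}} W45={{a,c},{a,b,c}}
  W125={{a,d,g}} W234={{b,e,f}} W345={{a,b,c}}
C dims 5,8,3; δ0: rk 4, SNF 1^4; δ1: rk 3, SNF 1^3
Ȟ^0 = (5 − 4) − 0 = 1, so Ȟ^0 ≅ Z
Ȟ^1 = (8 − 3) − 4 = 1, so Ȟ^1 ≅ Z
Ȟ^2 = (3 − 0) − 3 = 0, so Ȟ^2 ≅ 0

Ȟ^0 = Z, Ȟ^1 = Z, Ȟ^2 = 0


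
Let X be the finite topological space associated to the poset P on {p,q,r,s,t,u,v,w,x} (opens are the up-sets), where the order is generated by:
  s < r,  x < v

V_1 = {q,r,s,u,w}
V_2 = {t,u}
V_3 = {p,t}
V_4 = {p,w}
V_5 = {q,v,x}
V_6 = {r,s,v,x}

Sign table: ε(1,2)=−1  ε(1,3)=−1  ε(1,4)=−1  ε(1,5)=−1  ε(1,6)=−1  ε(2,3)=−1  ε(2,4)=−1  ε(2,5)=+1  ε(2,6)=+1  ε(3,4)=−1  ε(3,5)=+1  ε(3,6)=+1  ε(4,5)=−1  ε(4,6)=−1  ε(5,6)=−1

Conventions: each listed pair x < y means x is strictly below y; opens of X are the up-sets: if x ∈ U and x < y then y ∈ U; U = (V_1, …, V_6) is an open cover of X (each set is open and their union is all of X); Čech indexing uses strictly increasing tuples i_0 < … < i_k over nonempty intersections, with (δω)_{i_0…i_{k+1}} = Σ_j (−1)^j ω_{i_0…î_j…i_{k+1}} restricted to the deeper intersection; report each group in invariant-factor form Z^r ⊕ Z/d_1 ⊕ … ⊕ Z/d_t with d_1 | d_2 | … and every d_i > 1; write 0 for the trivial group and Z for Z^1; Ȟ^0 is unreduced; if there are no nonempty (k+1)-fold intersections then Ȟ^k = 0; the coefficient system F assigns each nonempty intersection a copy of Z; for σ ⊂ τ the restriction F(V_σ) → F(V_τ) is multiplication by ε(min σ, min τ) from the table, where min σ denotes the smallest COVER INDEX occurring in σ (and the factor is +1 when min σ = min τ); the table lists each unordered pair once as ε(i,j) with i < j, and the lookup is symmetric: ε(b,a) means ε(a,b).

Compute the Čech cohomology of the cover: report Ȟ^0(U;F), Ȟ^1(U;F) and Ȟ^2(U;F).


Ȟ^0(U;F) ≅ 0,  Ȟ^1(U;F) ≅ Z ⊕ Z/2,  Ȟ^2(U;F) ≅ 0

nerve of the cover:
  V12={u} V14={w} V15={q} V16={r,s} V23={t} V34={p} V56={v,x}
C dims 6,7; δ0: rk 6, SNF 1^5·2
Ȟ^0 = (6 − 6) − 0 = 0, so Ȟ^0 ≅ 0
Ȟ^1 = (7 − 0) − 6 = 1 plus torsion [2], so Ȟ^1 ≅ Z ⊕ Z/2
Ȟ^2 = (0 − 0) − 0 = 0, so Ȟ^2 ≅ 0
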